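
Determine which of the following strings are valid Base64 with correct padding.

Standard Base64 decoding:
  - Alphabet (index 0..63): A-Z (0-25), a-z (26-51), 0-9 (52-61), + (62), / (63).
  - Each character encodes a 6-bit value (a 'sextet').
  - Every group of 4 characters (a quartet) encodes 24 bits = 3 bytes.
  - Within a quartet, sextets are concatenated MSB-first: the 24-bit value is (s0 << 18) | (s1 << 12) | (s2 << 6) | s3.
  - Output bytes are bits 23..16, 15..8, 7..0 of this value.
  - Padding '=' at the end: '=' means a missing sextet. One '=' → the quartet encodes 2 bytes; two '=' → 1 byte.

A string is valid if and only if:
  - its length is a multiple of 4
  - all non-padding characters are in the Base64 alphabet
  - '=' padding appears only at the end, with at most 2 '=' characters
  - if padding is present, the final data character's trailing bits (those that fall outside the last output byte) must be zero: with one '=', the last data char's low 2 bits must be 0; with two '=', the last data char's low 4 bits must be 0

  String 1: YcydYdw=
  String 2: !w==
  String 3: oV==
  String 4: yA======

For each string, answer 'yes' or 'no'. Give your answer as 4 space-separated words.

Answer: yes no no no

Derivation:
String 1: 'YcydYdw=' → valid
String 2: '!w==' → invalid (bad char(s): ['!'])
String 3: 'oV==' → invalid (bad trailing bits)
String 4: 'yA======' → invalid (6 pad chars (max 2))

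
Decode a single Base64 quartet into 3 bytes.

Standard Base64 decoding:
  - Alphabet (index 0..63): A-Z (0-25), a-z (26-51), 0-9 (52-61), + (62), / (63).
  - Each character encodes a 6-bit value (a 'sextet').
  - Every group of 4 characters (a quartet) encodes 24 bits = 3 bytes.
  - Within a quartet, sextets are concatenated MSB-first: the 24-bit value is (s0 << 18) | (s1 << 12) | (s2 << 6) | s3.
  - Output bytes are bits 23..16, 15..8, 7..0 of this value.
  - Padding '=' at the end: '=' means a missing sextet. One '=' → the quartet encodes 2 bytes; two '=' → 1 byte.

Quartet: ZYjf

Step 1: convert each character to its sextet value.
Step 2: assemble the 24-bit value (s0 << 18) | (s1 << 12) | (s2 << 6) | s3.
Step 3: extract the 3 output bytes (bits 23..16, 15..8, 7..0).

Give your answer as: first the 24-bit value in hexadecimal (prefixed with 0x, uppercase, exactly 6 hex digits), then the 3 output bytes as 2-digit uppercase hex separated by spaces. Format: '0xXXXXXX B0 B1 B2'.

Answer: 0x6588DF 65 88 DF

Derivation:
Sextets: Z=25, Y=24, j=35, f=31
24-bit: (25<<18) | (24<<12) | (35<<6) | 31
      = 0x640000 | 0x018000 | 0x0008C0 | 0x00001F
      = 0x6588DF
Bytes: (v>>16)&0xFF=65, (v>>8)&0xFF=88, v&0xFF=DF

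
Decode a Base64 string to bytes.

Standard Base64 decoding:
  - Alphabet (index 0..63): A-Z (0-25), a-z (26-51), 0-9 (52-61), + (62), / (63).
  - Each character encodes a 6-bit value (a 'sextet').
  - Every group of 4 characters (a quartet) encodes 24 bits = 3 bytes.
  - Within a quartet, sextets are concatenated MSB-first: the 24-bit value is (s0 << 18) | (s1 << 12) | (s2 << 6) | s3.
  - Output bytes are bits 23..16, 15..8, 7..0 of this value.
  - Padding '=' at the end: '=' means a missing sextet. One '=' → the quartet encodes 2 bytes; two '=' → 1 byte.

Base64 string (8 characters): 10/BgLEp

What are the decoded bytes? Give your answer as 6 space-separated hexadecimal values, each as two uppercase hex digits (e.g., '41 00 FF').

Answer: D7 4F C1 80 B1 29

Derivation:
After char 0 ('1'=53): chars_in_quartet=1 acc=0x35 bytes_emitted=0
After char 1 ('0'=52): chars_in_quartet=2 acc=0xD74 bytes_emitted=0
After char 2 ('/'=63): chars_in_quartet=3 acc=0x35D3F bytes_emitted=0
After char 3 ('B'=1): chars_in_quartet=4 acc=0xD74FC1 -> emit D7 4F C1, reset; bytes_emitted=3
After char 4 ('g'=32): chars_in_quartet=1 acc=0x20 bytes_emitted=3
After char 5 ('L'=11): chars_in_quartet=2 acc=0x80B bytes_emitted=3
After char 6 ('E'=4): chars_in_quartet=3 acc=0x202C4 bytes_emitted=3
After char 7 ('p'=41): chars_in_quartet=4 acc=0x80B129 -> emit 80 B1 29, reset; bytes_emitted=6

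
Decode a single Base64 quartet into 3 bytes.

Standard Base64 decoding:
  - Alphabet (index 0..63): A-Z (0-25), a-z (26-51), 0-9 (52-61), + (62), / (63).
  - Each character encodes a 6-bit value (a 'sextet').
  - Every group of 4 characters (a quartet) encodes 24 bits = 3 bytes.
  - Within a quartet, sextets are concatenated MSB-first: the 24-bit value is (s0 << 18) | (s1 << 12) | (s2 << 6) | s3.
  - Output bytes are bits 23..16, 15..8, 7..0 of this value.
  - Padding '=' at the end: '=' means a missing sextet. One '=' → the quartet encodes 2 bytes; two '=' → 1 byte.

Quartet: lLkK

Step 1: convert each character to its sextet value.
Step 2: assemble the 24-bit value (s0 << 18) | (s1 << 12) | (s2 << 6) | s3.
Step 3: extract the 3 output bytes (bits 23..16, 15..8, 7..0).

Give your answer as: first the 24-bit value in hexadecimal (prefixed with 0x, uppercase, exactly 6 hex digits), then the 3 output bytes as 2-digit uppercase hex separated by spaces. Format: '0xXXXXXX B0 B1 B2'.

Answer: 0x94B90A 94 B9 0A

Derivation:
Sextets: l=37, L=11, k=36, K=10
24-bit: (37<<18) | (11<<12) | (36<<6) | 10
      = 0x940000 | 0x00B000 | 0x000900 | 0x00000A
      = 0x94B90A
Bytes: (v>>16)&0xFF=94, (v>>8)&0xFF=B9, v&0xFF=0A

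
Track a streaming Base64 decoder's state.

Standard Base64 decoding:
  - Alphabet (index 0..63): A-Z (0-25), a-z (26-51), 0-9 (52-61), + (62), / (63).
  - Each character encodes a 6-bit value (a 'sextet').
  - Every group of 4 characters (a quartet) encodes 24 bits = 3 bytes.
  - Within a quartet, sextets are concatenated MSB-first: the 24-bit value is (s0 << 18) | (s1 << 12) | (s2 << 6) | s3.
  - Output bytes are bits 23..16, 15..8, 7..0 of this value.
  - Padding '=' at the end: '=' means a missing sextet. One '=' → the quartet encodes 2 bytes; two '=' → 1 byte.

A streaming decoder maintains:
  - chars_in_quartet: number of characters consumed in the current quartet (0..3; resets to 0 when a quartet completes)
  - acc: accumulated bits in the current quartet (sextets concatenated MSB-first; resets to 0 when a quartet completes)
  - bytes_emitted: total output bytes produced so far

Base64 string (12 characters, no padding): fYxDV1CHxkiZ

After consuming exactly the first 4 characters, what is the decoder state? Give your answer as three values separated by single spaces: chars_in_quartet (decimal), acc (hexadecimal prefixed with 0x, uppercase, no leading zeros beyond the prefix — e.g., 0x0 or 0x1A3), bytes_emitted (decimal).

After char 0 ('f'=31): chars_in_quartet=1 acc=0x1F bytes_emitted=0
After char 1 ('Y'=24): chars_in_quartet=2 acc=0x7D8 bytes_emitted=0
After char 2 ('x'=49): chars_in_quartet=3 acc=0x1F631 bytes_emitted=0
After char 3 ('D'=3): chars_in_quartet=4 acc=0x7D8C43 -> emit 7D 8C 43, reset; bytes_emitted=3

Answer: 0 0x0 3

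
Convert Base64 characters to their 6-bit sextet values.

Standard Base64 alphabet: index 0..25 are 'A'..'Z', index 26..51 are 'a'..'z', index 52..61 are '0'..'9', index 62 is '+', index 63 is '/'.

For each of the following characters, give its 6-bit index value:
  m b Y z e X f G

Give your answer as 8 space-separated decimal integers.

Answer: 38 27 24 51 30 23 31 6

Derivation:
'm': a..z range, 26 + ord('m') − ord('a') = 38
'b': a..z range, 26 + ord('b') − ord('a') = 27
'Y': A..Z range, ord('Y') − ord('A') = 24
'z': a..z range, 26 + ord('z') − ord('a') = 51
'e': a..z range, 26 + ord('e') − ord('a') = 30
'X': A..Z range, ord('X') − ord('A') = 23
'f': a..z range, 26 + ord('f') − ord('a') = 31
'G': A..Z range, ord('G') − ord('A') = 6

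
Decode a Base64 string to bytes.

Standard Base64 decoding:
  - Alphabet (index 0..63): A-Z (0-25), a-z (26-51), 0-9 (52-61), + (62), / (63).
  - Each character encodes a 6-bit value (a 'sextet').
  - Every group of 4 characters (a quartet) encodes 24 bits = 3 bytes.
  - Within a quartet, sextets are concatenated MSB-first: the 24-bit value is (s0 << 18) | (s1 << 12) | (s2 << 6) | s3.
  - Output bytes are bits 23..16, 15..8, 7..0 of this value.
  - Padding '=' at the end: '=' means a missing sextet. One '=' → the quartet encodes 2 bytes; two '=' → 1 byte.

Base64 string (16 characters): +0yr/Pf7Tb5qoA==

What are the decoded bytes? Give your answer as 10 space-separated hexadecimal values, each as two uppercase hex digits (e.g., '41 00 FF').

Answer: FB 4C AB FC F7 FB 4D BE 6A A0

Derivation:
After char 0 ('+'=62): chars_in_quartet=1 acc=0x3E bytes_emitted=0
After char 1 ('0'=52): chars_in_quartet=2 acc=0xFB4 bytes_emitted=0
After char 2 ('y'=50): chars_in_quartet=3 acc=0x3ED32 bytes_emitted=0
After char 3 ('r'=43): chars_in_quartet=4 acc=0xFB4CAB -> emit FB 4C AB, reset; bytes_emitted=3
After char 4 ('/'=63): chars_in_quartet=1 acc=0x3F bytes_emitted=3
After char 5 ('P'=15): chars_in_quartet=2 acc=0xFCF bytes_emitted=3
After char 6 ('f'=31): chars_in_quartet=3 acc=0x3F3DF bytes_emitted=3
After char 7 ('7'=59): chars_in_quartet=4 acc=0xFCF7FB -> emit FC F7 FB, reset; bytes_emitted=6
After char 8 ('T'=19): chars_in_quartet=1 acc=0x13 bytes_emitted=6
After char 9 ('b'=27): chars_in_quartet=2 acc=0x4DB bytes_emitted=6
After char 10 ('5'=57): chars_in_quartet=3 acc=0x136F9 bytes_emitted=6
After char 11 ('q'=42): chars_in_quartet=4 acc=0x4DBE6A -> emit 4D BE 6A, reset; bytes_emitted=9
After char 12 ('o'=40): chars_in_quartet=1 acc=0x28 bytes_emitted=9
After char 13 ('A'=0): chars_in_quartet=2 acc=0xA00 bytes_emitted=9
Padding '==': partial quartet acc=0xA00 -> emit A0; bytes_emitted=10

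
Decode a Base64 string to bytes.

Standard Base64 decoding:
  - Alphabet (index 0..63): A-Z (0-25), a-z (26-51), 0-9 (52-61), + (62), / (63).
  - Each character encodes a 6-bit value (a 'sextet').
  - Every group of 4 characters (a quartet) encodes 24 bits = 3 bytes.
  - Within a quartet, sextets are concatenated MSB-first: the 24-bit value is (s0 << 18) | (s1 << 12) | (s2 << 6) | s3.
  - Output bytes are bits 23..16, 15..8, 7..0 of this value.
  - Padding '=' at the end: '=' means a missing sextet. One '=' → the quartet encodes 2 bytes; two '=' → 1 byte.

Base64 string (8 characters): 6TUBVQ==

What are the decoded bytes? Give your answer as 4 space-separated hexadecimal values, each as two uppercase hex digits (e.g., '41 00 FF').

After char 0 ('6'=58): chars_in_quartet=1 acc=0x3A bytes_emitted=0
After char 1 ('T'=19): chars_in_quartet=2 acc=0xE93 bytes_emitted=0
After char 2 ('U'=20): chars_in_quartet=3 acc=0x3A4D4 bytes_emitted=0
After char 3 ('B'=1): chars_in_quartet=4 acc=0xE93501 -> emit E9 35 01, reset; bytes_emitted=3
After char 4 ('V'=21): chars_in_quartet=1 acc=0x15 bytes_emitted=3
After char 5 ('Q'=16): chars_in_quartet=2 acc=0x550 bytes_emitted=3
Padding '==': partial quartet acc=0x550 -> emit 55; bytes_emitted=4

Answer: E9 35 01 55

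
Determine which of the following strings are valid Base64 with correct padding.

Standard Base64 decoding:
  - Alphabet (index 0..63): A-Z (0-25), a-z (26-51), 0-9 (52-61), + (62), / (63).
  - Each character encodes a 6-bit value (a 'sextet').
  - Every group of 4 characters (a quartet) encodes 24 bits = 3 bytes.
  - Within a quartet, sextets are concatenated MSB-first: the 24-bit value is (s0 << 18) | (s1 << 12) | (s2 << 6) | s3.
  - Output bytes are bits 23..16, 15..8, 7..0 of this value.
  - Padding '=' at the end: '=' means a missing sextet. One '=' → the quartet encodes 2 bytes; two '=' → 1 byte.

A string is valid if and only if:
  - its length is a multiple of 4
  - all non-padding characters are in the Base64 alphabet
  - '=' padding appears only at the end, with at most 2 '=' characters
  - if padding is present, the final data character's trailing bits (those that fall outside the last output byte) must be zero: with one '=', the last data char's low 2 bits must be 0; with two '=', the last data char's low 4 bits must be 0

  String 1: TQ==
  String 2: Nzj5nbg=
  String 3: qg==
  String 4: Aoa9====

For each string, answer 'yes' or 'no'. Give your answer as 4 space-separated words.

String 1: 'TQ==' → valid
String 2: 'Nzj5nbg=' → valid
String 3: 'qg==' → valid
String 4: 'Aoa9====' → invalid (4 pad chars (max 2))

Answer: yes yes yes no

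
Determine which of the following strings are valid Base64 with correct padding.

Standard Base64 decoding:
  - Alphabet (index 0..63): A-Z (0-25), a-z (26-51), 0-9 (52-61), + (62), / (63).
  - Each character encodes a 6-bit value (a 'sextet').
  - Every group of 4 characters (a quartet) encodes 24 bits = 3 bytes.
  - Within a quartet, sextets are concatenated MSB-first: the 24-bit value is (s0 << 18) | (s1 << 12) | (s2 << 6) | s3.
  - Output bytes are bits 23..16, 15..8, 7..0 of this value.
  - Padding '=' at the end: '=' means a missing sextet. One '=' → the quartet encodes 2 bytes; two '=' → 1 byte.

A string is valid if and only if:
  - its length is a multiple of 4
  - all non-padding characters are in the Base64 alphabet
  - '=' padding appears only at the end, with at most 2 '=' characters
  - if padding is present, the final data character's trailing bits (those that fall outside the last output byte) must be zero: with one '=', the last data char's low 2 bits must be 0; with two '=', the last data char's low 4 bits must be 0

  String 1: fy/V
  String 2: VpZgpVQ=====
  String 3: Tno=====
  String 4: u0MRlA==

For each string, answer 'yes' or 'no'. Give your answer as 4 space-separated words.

String 1: 'fy/V' → valid
String 2: 'VpZgpVQ=====' → invalid (5 pad chars (max 2))
String 3: 'Tno=====' → invalid (5 pad chars (max 2))
String 4: 'u0MRlA==' → valid

Answer: yes no no yes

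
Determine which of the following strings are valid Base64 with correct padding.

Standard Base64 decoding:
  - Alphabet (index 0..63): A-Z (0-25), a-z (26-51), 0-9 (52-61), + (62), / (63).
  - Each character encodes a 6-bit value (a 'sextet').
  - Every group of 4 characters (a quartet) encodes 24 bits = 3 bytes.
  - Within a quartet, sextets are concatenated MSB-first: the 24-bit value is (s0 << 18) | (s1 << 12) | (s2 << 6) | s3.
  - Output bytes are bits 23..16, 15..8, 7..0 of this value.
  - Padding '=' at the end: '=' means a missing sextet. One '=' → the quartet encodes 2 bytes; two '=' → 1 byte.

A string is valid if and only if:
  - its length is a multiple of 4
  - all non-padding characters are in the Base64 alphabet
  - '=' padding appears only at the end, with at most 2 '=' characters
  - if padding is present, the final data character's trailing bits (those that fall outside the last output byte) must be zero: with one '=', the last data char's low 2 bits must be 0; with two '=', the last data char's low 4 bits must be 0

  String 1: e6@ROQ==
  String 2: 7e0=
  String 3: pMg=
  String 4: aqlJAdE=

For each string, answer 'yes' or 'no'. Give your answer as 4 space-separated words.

String 1: 'e6@ROQ==' → invalid (bad char(s): ['@'])
String 2: '7e0=' → valid
String 3: 'pMg=' → valid
String 4: 'aqlJAdE=' → valid

Answer: no yes yes yes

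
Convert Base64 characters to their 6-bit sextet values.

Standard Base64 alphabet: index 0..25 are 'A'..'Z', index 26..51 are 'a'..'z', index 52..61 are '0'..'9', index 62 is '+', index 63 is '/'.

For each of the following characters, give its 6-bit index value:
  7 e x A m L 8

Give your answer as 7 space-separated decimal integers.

'7': 0..9 range, 52 + ord('7') − ord('0') = 59
'e': a..z range, 26 + ord('e') − ord('a') = 30
'x': a..z range, 26 + ord('x') − ord('a') = 49
'A': A..Z range, ord('A') − ord('A') = 0
'm': a..z range, 26 + ord('m') − ord('a') = 38
'L': A..Z range, ord('L') − ord('A') = 11
'8': 0..9 range, 52 + ord('8') − ord('0') = 60

Answer: 59 30 49 0 38 11 60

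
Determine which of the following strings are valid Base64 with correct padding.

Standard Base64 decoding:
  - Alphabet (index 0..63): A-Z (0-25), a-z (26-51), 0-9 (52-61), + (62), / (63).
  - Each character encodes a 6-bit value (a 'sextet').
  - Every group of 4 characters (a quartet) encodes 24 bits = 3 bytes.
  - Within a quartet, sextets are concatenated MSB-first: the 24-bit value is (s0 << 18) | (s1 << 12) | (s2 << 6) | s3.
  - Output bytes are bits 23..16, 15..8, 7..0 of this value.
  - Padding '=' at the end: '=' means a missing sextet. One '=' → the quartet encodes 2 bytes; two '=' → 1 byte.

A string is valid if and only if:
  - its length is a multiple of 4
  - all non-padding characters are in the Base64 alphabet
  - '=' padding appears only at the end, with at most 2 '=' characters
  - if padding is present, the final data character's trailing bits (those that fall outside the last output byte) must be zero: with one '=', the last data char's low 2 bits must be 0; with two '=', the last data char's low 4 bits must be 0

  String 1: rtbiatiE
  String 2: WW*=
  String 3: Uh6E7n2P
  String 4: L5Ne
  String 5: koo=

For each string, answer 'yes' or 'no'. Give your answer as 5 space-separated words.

Answer: yes no yes yes yes

Derivation:
String 1: 'rtbiatiE' → valid
String 2: 'WW*=' → invalid (bad char(s): ['*'])
String 3: 'Uh6E7n2P' → valid
String 4: 'L5Ne' → valid
String 5: 'koo=' → valid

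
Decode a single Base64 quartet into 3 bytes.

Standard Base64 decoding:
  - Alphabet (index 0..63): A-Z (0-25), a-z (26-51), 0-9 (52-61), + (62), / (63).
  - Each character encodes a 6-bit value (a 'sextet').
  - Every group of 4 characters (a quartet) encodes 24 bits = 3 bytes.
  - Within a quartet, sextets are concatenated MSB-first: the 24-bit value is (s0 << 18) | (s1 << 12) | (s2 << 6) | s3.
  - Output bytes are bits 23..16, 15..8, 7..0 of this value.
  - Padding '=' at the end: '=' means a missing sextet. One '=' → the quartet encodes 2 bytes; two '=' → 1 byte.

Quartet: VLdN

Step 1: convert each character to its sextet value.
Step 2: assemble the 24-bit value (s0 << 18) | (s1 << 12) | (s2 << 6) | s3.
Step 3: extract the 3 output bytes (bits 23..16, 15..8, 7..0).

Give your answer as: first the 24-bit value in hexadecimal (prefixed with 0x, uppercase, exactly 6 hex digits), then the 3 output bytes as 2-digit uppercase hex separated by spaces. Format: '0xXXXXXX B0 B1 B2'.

Sextets: V=21, L=11, d=29, N=13
24-bit: (21<<18) | (11<<12) | (29<<6) | 13
      = 0x540000 | 0x00B000 | 0x000740 | 0x00000D
      = 0x54B74D
Bytes: (v>>16)&0xFF=54, (v>>8)&0xFF=B7, v&0xFF=4D

Answer: 0x54B74D 54 B7 4D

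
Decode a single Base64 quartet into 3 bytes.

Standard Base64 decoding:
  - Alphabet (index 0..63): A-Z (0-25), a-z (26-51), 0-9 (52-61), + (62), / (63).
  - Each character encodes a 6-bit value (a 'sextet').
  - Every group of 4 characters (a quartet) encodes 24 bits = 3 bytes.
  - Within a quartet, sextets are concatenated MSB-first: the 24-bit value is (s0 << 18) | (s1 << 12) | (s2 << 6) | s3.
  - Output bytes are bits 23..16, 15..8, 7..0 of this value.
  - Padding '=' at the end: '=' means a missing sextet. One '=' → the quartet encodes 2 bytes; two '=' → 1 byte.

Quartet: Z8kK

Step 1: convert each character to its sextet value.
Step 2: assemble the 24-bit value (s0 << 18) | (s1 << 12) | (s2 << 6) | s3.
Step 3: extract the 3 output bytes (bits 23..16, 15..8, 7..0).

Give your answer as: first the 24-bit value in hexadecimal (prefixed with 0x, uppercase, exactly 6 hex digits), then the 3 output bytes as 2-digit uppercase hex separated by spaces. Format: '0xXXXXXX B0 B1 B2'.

Sextets: Z=25, 8=60, k=36, K=10
24-bit: (25<<18) | (60<<12) | (36<<6) | 10
      = 0x640000 | 0x03C000 | 0x000900 | 0x00000A
      = 0x67C90A
Bytes: (v>>16)&0xFF=67, (v>>8)&0xFF=C9, v&0xFF=0A

Answer: 0x67C90A 67 C9 0A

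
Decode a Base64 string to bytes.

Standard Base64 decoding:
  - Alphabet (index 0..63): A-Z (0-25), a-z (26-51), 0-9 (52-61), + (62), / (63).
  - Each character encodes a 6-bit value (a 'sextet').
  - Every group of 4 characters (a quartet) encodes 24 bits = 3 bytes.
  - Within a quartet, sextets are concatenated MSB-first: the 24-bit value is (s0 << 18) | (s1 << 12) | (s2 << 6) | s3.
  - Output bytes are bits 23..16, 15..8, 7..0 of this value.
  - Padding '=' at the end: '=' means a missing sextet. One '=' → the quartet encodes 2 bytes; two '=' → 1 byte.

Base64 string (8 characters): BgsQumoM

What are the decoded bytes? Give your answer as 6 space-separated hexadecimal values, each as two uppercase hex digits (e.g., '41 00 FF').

After char 0 ('B'=1): chars_in_quartet=1 acc=0x1 bytes_emitted=0
After char 1 ('g'=32): chars_in_quartet=2 acc=0x60 bytes_emitted=0
After char 2 ('s'=44): chars_in_quartet=3 acc=0x182C bytes_emitted=0
After char 3 ('Q'=16): chars_in_quartet=4 acc=0x60B10 -> emit 06 0B 10, reset; bytes_emitted=3
After char 4 ('u'=46): chars_in_quartet=1 acc=0x2E bytes_emitted=3
After char 5 ('m'=38): chars_in_quartet=2 acc=0xBA6 bytes_emitted=3
After char 6 ('o'=40): chars_in_quartet=3 acc=0x2E9A8 bytes_emitted=3
After char 7 ('M'=12): chars_in_quartet=4 acc=0xBA6A0C -> emit BA 6A 0C, reset; bytes_emitted=6

Answer: 06 0B 10 BA 6A 0C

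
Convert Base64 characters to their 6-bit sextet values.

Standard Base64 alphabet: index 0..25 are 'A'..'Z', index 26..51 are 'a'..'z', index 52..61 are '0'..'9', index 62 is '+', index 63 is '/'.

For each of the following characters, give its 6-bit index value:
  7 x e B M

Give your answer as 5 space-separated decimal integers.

Answer: 59 49 30 1 12

Derivation:
'7': 0..9 range, 52 + ord('7') − ord('0') = 59
'x': a..z range, 26 + ord('x') − ord('a') = 49
'e': a..z range, 26 + ord('e') − ord('a') = 30
'B': A..Z range, ord('B') − ord('A') = 1
'M': A..Z range, ord('M') − ord('A') = 12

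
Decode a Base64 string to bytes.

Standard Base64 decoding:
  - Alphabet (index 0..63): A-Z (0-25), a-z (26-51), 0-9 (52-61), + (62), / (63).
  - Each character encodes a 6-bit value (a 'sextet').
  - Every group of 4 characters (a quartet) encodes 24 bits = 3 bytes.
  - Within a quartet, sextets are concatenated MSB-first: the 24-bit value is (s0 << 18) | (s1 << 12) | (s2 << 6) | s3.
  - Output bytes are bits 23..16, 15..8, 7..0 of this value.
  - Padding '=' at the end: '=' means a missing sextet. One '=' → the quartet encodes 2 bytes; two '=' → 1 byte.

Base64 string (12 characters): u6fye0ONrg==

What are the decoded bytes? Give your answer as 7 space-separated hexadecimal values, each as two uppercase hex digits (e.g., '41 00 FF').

Answer: BB A7 F2 7B 43 8D AE

Derivation:
After char 0 ('u'=46): chars_in_quartet=1 acc=0x2E bytes_emitted=0
After char 1 ('6'=58): chars_in_quartet=2 acc=0xBBA bytes_emitted=0
After char 2 ('f'=31): chars_in_quartet=3 acc=0x2EE9F bytes_emitted=0
After char 3 ('y'=50): chars_in_quartet=4 acc=0xBBA7F2 -> emit BB A7 F2, reset; bytes_emitted=3
After char 4 ('e'=30): chars_in_quartet=1 acc=0x1E bytes_emitted=3
After char 5 ('0'=52): chars_in_quartet=2 acc=0x7B4 bytes_emitted=3
After char 6 ('O'=14): chars_in_quartet=3 acc=0x1ED0E bytes_emitted=3
After char 7 ('N'=13): chars_in_quartet=4 acc=0x7B438D -> emit 7B 43 8D, reset; bytes_emitted=6
After char 8 ('r'=43): chars_in_quartet=1 acc=0x2B bytes_emitted=6
After char 9 ('g'=32): chars_in_quartet=2 acc=0xAE0 bytes_emitted=6
Padding '==': partial quartet acc=0xAE0 -> emit AE; bytes_emitted=7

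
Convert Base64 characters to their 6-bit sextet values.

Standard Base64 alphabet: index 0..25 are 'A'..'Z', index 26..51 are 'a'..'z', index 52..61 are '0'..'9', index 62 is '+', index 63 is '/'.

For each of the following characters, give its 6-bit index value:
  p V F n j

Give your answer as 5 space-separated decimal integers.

'p': a..z range, 26 + ord('p') − ord('a') = 41
'V': A..Z range, ord('V') − ord('A') = 21
'F': A..Z range, ord('F') − ord('A') = 5
'n': a..z range, 26 + ord('n') − ord('a') = 39
'j': a..z range, 26 + ord('j') − ord('a') = 35

Answer: 41 21 5 39 35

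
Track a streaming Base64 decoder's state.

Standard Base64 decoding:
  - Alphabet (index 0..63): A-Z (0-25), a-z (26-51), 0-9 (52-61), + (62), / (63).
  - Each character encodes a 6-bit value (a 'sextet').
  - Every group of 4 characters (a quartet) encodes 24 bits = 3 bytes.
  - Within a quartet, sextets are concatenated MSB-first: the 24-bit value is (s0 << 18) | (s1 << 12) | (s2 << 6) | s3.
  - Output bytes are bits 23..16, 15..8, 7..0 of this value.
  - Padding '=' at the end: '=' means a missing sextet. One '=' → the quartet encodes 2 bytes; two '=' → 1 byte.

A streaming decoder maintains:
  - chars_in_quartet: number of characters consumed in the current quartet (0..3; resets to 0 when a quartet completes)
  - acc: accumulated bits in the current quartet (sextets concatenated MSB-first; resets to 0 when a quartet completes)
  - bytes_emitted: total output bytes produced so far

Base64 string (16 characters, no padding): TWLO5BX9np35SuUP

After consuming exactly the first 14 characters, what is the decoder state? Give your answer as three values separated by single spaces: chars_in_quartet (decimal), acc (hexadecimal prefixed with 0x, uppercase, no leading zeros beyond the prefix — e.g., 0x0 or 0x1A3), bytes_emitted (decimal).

Answer: 2 0x4AE 9

Derivation:
After char 0 ('T'=19): chars_in_quartet=1 acc=0x13 bytes_emitted=0
After char 1 ('W'=22): chars_in_quartet=2 acc=0x4D6 bytes_emitted=0
After char 2 ('L'=11): chars_in_quartet=3 acc=0x1358B bytes_emitted=0
After char 3 ('O'=14): chars_in_quartet=4 acc=0x4D62CE -> emit 4D 62 CE, reset; bytes_emitted=3
After char 4 ('5'=57): chars_in_quartet=1 acc=0x39 bytes_emitted=3
After char 5 ('B'=1): chars_in_quartet=2 acc=0xE41 bytes_emitted=3
After char 6 ('X'=23): chars_in_quartet=3 acc=0x39057 bytes_emitted=3
After char 7 ('9'=61): chars_in_quartet=4 acc=0xE415FD -> emit E4 15 FD, reset; bytes_emitted=6
After char 8 ('n'=39): chars_in_quartet=1 acc=0x27 bytes_emitted=6
After char 9 ('p'=41): chars_in_quartet=2 acc=0x9E9 bytes_emitted=6
After char 10 ('3'=55): chars_in_quartet=3 acc=0x27A77 bytes_emitted=6
After char 11 ('5'=57): chars_in_quartet=4 acc=0x9E9DF9 -> emit 9E 9D F9, reset; bytes_emitted=9
After char 12 ('S'=18): chars_in_quartet=1 acc=0x12 bytes_emitted=9
After char 13 ('u'=46): chars_in_quartet=2 acc=0x4AE bytes_emitted=9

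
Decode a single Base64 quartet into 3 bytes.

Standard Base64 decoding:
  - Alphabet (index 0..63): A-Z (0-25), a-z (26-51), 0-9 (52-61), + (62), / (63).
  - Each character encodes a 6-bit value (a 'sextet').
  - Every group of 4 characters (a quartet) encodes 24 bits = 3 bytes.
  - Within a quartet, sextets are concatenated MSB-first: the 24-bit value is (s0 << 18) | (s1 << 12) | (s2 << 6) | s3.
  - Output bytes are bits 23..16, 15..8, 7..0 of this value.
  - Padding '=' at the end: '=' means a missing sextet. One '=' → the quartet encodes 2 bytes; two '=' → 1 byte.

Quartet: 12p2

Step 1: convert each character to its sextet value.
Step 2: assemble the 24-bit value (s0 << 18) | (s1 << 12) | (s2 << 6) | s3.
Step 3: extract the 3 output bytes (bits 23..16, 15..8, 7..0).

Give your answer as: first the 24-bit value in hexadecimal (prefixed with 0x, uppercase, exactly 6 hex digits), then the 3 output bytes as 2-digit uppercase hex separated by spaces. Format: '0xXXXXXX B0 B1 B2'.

Answer: 0xD76A76 D7 6A 76

Derivation:
Sextets: 1=53, 2=54, p=41, 2=54
24-bit: (53<<18) | (54<<12) | (41<<6) | 54
      = 0xD40000 | 0x036000 | 0x000A40 | 0x000036
      = 0xD76A76
Bytes: (v>>16)&0xFF=D7, (v>>8)&0xFF=6A, v&0xFF=76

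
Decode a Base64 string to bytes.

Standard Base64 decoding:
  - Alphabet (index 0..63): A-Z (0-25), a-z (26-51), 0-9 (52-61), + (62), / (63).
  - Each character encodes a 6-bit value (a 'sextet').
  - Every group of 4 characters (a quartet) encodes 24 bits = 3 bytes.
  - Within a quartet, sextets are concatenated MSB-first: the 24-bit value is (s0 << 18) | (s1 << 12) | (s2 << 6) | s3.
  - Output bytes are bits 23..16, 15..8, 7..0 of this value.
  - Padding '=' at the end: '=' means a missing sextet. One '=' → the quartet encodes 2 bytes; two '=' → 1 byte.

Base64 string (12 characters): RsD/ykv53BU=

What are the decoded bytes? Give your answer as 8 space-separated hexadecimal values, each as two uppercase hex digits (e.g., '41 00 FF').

After char 0 ('R'=17): chars_in_quartet=1 acc=0x11 bytes_emitted=0
After char 1 ('s'=44): chars_in_quartet=2 acc=0x46C bytes_emitted=0
After char 2 ('D'=3): chars_in_quartet=3 acc=0x11B03 bytes_emitted=0
After char 3 ('/'=63): chars_in_quartet=4 acc=0x46C0FF -> emit 46 C0 FF, reset; bytes_emitted=3
After char 4 ('y'=50): chars_in_quartet=1 acc=0x32 bytes_emitted=3
After char 5 ('k'=36): chars_in_quartet=2 acc=0xCA4 bytes_emitted=3
After char 6 ('v'=47): chars_in_quartet=3 acc=0x3292F bytes_emitted=3
After char 7 ('5'=57): chars_in_quartet=4 acc=0xCA4BF9 -> emit CA 4B F9, reset; bytes_emitted=6
After char 8 ('3'=55): chars_in_quartet=1 acc=0x37 bytes_emitted=6
After char 9 ('B'=1): chars_in_quartet=2 acc=0xDC1 bytes_emitted=6
After char 10 ('U'=20): chars_in_quartet=3 acc=0x37054 bytes_emitted=6
Padding '=': partial quartet acc=0x37054 -> emit DC 15; bytes_emitted=8

Answer: 46 C0 FF CA 4B F9 DC 15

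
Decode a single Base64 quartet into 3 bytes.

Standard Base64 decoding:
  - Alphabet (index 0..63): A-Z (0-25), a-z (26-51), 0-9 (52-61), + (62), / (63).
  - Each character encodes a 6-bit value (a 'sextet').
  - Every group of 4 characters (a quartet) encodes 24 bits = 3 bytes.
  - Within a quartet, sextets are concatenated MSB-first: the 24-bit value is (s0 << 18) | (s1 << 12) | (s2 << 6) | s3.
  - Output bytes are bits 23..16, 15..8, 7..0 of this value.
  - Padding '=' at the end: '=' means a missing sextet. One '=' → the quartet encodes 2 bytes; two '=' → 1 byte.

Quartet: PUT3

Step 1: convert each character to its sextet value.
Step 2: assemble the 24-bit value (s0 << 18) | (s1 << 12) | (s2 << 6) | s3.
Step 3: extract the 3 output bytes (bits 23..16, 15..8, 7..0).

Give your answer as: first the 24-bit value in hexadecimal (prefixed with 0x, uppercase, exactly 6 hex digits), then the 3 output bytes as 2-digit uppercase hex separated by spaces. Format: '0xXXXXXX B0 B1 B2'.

Answer: 0x3D44F7 3D 44 F7

Derivation:
Sextets: P=15, U=20, T=19, 3=55
24-bit: (15<<18) | (20<<12) | (19<<6) | 55
      = 0x3C0000 | 0x014000 | 0x0004C0 | 0x000037
      = 0x3D44F7
Bytes: (v>>16)&0xFF=3D, (v>>8)&0xFF=44, v&0xFF=F7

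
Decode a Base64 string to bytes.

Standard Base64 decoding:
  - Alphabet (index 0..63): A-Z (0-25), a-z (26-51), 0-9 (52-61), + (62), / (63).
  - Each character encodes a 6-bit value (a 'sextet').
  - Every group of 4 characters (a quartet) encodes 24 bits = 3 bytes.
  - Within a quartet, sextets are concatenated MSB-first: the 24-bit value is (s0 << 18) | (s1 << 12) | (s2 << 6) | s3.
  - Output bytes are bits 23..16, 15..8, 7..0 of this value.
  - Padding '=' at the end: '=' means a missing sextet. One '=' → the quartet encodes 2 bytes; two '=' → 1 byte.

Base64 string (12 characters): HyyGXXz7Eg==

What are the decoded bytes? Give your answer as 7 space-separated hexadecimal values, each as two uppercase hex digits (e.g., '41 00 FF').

Answer: 1F 2C 86 5D 7C FB 12

Derivation:
After char 0 ('H'=7): chars_in_quartet=1 acc=0x7 bytes_emitted=0
After char 1 ('y'=50): chars_in_quartet=2 acc=0x1F2 bytes_emitted=0
After char 2 ('y'=50): chars_in_quartet=3 acc=0x7CB2 bytes_emitted=0
After char 3 ('G'=6): chars_in_quartet=4 acc=0x1F2C86 -> emit 1F 2C 86, reset; bytes_emitted=3
After char 4 ('X'=23): chars_in_quartet=1 acc=0x17 bytes_emitted=3
After char 5 ('X'=23): chars_in_quartet=2 acc=0x5D7 bytes_emitted=3
After char 6 ('z'=51): chars_in_quartet=3 acc=0x175F3 bytes_emitted=3
After char 7 ('7'=59): chars_in_quartet=4 acc=0x5D7CFB -> emit 5D 7C FB, reset; bytes_emitted=6
After char 8 ('E'=4): chars_in_quartet=1 acc=0x4 bytes_emitted=6
After char 9 ('g'=32): chars_in_quartet=2 acc=0x120 bytes_emitted=6
Padding '==': partial quartet acc=0x120 -> emit 12; bytes_emitted=7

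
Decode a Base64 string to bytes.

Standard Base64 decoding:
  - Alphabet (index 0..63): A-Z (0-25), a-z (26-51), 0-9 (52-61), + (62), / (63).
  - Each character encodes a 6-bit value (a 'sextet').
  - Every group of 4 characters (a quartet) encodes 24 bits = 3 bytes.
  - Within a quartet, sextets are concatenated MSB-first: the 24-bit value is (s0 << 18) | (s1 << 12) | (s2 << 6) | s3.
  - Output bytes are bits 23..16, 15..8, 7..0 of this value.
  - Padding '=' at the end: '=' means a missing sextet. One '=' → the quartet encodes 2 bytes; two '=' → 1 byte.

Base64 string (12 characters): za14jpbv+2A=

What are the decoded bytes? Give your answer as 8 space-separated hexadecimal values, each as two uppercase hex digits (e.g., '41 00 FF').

After char 0 ('z'=51): chars_in_quartet=1 acc=0x33 bytes_emitted=0
After char 1 ('a'=26): chars_in_quartet=2 acc=0xCDA bytes_emitted=0
After char 2 ('1'=53): chars_in_quartet=3 acc=0x336B5 bytes_emitted=0
After char 3 ('4'=56): chars_in_quartet=4 acc=0xCDAD78 -> emit CD AD 78, reset; bytes_emitted=3
After char 4 ('j'=35): chars_in_quartet=1 acc=0x23 bytes_emitted=3
After char 5 ('p'=41): chars_in_quartet=2 acc=0x8E9 bytes_emitted=3
After char 6 ('b'=27): chars_in_quartet=3 acc=0x23A5B bytes_emitted=3
After char 7 ('v'=47): chars_in_quartet=4 acc=0x8E96EF -> emit 8E 96 EF, reset; bytes_emitted=6
After char 8 ('+'=62): chars_in_quartet=1 acc=0x3E bytes_emitted=6
After char 9 ('2'=54): chars_in_quartet=2 acc=0xFB6 bytes_emitted=6
After char 10 ('A'=0): chars_in_quartet=3 acc=0x3ED80 bytes_emitted=6
Padding '=': partial quartet acc=0x3ED80 -> emit FB 60; bytes_emitted=8

Answer: CD AD 78 8E 96 EF FB 60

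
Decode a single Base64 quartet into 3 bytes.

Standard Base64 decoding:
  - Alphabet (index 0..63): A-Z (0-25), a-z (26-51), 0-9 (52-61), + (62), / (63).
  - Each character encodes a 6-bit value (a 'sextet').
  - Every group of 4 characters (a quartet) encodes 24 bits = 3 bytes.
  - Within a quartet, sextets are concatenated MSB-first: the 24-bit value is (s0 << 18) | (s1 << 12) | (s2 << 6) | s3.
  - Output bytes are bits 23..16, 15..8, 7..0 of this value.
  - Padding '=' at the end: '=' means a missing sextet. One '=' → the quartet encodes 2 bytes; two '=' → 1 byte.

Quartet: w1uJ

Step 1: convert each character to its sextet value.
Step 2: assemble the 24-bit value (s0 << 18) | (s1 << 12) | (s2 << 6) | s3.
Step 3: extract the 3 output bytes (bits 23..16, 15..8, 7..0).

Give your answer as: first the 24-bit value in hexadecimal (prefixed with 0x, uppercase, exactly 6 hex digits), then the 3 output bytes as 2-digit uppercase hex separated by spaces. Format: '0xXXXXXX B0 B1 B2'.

Answer: 0xC35B89 C3 5B 89

Derivation:
Sextets: w=48, 1=53, u=46, J=9
24-bit: (48<<18) | (53<<12) | (46<<6) | 9
      = 0xC00000 | 0x035000 | 0x000B80 | 0x000009
      = 0xC35B89
Bytes: (v>>16)&0xFF=C3, (v>>8)&0xFF=5B, v&0xFF=89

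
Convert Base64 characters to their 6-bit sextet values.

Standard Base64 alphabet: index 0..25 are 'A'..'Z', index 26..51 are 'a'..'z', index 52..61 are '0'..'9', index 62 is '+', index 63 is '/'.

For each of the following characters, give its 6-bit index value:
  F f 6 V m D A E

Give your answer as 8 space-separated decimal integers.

'F': A..Z range, ord('F') − ord('A') = 5
'f': a..z range, 26 + ord('f') − ord('a') = 31
'6': 0..9 range, 52 + ord('6') − ord('0') = 58
'V': A..Z range, ord('V') − ord('A') = 21
'm': a..z range, 26 + ord('m') − ord('a') = 38
'D': A..Z range, ord('D') − ord('A') = 3
'A': A..Z range, ord('A') − ord('A') = 0
'E': A..Z range, ord('E') − ord('A') = 4

Answer: 5 31 58 21 38 3 0 4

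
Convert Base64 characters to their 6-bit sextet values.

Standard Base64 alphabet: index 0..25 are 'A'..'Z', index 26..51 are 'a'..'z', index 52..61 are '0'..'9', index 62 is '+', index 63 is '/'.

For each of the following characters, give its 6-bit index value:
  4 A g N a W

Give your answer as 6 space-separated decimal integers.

Answer: 56 0 32 13 26 22

Derivation:
'4': 0..9 range, 52 + ord('4') − ord('0') = 56
'A': A..Z range, ord('A') − ord('A') = 0
'g': a..z range, 26 + ord('g') − ord('a') = 32
'N': A..Z range, ord('N') − ord('A') = 13
'a': a..z range, 26 + ord('a') − ord('a') = 26
'W': A..Z range, ord('W') − ord('A') = 22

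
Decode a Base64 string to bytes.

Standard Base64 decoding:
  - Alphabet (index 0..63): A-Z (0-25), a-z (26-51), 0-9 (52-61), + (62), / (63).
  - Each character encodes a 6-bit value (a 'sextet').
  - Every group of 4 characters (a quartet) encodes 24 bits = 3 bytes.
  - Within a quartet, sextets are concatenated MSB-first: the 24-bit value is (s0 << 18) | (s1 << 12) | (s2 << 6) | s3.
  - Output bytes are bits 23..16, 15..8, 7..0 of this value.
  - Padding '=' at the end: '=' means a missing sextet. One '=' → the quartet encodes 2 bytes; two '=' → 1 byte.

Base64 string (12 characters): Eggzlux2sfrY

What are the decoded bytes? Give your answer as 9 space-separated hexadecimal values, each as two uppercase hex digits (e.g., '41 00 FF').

Answer: 12 08 33 96 EC 76 B1 FA D8

Derivation:
After char 0 ('E'=4): chars_in_quartet=1 acc=0x4 bytes_emitted=0
After char 1 ('g'=32): chars_in_quartet=2 acc=0x120 bytes_emitted=0
After char 2 ('g'=32): chars_in_quartet=3 acc=0x4820 bytes_emitted=0
After char 3 ('z'=51): chars_in_quartet=4 acc=0x120833 -> emit 12 08 33, reset; bytes_emitted=3
After char 4 ('l'=37): chars_in_quartet=1 acc=0x25 bytes_emitted=3
After char 5 ('u'=46): chars_in_quartet=2 acc=0x96E bytes_emitted=3
After char 6 ('x'=49): chars_in_quartet=3 acc=0x25BB1 bytes_emitted=3
After char 7 ('2'=54): chars_in_quartet=4 acc=0x96EC76 -> emit 96 EC 76, reset; bytes_emitted=6
After char 8 ('s'=44): chars_in_quartet=1 acc=0x2C bytes_emitted=6
After char 9 ('f'=31): chars_in_quartet=2 acc=0xB1F bytes_emitted=6
After char 10 ('r'=43): chars_in_quartet=3 acc=0x2C7EB bytes_emitted=6
After char 11 ('Y'=24): chars_in_quartet=4 acc=0xB1FAD8 -> emit B1 FA D8, reset; bytes_emitted=9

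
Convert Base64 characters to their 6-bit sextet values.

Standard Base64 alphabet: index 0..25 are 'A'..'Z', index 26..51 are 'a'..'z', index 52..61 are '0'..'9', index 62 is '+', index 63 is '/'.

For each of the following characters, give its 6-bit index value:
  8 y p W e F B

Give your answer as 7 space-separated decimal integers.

Answer: 60 50 41 22 30 5 1

Derivation:
'8': 0..9 range, 52 + ord('8') − ord('0') = 60
'y': a..z range, 26 + ord('y') − ord('a') = 50
'p': a..z range, 26 + ord('p') − ord('a') = 41
'W': A..Z range, ord('W') − ord('A') = 22
'e': a..z range, 26 + ord('e') − ord('a') = 30
'F': A..Z range, ord('F') − ord('A') = 5
'B': A..Z range, ord('B') − ord('A') = 1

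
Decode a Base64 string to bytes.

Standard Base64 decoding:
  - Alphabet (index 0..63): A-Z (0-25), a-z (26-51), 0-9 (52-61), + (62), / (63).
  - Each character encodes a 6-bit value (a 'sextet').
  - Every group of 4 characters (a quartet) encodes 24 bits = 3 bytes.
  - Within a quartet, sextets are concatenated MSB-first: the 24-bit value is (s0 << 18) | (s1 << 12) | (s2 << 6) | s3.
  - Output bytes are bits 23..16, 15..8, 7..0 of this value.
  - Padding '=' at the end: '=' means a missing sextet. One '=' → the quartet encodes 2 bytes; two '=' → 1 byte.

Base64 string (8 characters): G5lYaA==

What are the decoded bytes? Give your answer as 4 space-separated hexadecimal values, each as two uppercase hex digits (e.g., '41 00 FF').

After char 0 ('G'=6): chars_in_quartet=1 acc=0x6 bytes_emitted=0
After char 1 ('5'=57): chars_in_quartet=2 acc=0x1B9 bytes_emitted=0
After char 2 ('l'=37): chars_in_quartet=3 acc=0x6E65 bytes_emitted=0
After char 3 ('Y'=24): chars_in_quartet=4 acc=0x1B9958 -> emit 1B 99 58, reset; bytes_emitted=3
After char 4 ('a'=26): chars_in_quartet=1 acc=0x1A bytes_emitted=3
After char 5 ('A'=0): chars_in_quartet=2 acc=0x680 bytes_emitted=3
Padding '==': partial quartet acc=0x680 -> emit 68; bytes_emitted=4

Answer: 1B 99 58 68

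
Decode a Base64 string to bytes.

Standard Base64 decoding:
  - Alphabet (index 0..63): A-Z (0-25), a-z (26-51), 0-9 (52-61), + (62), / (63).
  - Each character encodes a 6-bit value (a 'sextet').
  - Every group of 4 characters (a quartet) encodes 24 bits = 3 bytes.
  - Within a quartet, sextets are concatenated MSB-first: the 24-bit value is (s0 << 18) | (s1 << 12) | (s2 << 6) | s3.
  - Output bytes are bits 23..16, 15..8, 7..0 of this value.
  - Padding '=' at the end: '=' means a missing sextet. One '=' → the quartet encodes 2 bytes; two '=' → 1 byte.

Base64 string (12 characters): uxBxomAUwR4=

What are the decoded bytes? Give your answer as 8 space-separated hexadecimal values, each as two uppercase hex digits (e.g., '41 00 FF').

Answer: BB 10 71 A2 60 14 C1 1E

Derivation:
After char 0 ('u'=46): chars_in_quartet=1 acc=0x2E bytes_emitted=0
After char 1 ('x'=49): chars_in_quartet=2 acc=0xBB1 bytes_emitted=0
After char 2 ('B'=1): chars_in_quartet=3 acc=0x2EC41 bytes_emitted=0
After char 3 ('x'=49): chars_in_quartet=4 acc=0xBB1071 -> emit BB 10 71, reset; bytes_emitted=3
After char 4 ('o'=40): chars_in_quartet=1 acc=0x28 bytes_emitted=3
After char 5 ('m'=38): chars_in_quartet=2 acc=0xA26 bytes_emitted=3
After char 6 ('A'=0): chars_in_quartet=3 acc=0x28980 bytes_emitted=3
After char 7 ('U'=20): chars_in_quartet=4 acc=0xA26014 -> emit A2 60 14, reset; bytes_emitted=6
After char 8 ('w'=48): chars_in_quartet=1 acc=0x30 bytes_emitted=6
After char 9 ('R'=17): chars_in_quartet=2 acc=0xC11 bytes_emitted=6
After char 10 ('4'=56): chars_in_quartet=3 acc=0x30478 bytes_emitted=6
Padding '=': partial quartet acc=0x30478 -> emit C1 1E; bytes_emitted=8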